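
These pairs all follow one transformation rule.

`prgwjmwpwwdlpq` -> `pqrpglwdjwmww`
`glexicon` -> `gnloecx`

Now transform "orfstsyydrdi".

oirdfrsdtys

The rule is to take characters alternately from the front and the back (1st, last, 2nd, 2nd-last, ...), then delete the last character.
On "orfstsyydrdi": the first step gives "oirdfrsdtysy", and the second then gives "oirdfrsdtys".
(Check on "glexicon": → "gnloecxi" → "gnloecx" ✓)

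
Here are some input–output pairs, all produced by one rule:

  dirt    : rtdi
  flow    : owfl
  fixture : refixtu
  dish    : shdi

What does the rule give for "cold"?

In each case the input is transformed by: move the last 2 characters to the front (rotate right by 2).
So "cold" becomes "ldco".

ldco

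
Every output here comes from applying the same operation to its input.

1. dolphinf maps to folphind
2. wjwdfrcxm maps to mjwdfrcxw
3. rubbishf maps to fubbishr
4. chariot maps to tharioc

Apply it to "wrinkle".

What's happening: swap the first and last characters.
On "wrinkle" that produces "erinklw".

erinklw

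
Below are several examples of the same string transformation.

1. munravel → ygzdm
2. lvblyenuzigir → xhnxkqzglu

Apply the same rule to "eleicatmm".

qxquom

In each case the input is transformed by: shift every letter 12 places forward in the alphabet (wrapping around), then delete the last 3 characters.
Applying both steps to "eleicatmm": "qxquomfyy", then "qxquom".
(Check on "lvblyenuzigir": → "xhnxkqzglusud" → "xhnxkqzglu" ✓)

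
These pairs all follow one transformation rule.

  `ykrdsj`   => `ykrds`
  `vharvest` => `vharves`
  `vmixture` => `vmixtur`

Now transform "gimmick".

What's happening: delete the last character.
Doing the same to "gimmick": "gimmic".

gimmic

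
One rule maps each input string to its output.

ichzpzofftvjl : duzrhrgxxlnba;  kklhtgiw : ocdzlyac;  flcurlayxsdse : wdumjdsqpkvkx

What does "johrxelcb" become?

Looking at the pairs, the operation is to swap the first and last characters, then shift every letter 8 places backward in the alphabet (wrapping around).
Applying both steps to "johrxelcb": "bohrxelcj", then "tgzjpwdub".
(Check on "ichzpzofftvjl": → "lchzpzofftvji" → "duzrhrgxxlnba" ✓)

tgzjpwdub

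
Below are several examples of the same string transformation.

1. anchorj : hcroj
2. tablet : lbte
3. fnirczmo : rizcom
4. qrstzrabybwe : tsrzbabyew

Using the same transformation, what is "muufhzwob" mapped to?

fuzhowb

Looking at the pairs, the operation is to swap each adjacent pair of characters (1↔2, 3↔4, ...), then delete the first 2 characters.
Working it through for "muufhzwob": intermediate "umfuzhowb", final "fuzhowb".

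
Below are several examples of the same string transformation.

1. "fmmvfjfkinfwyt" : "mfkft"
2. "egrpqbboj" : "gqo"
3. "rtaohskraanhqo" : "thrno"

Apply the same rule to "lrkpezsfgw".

Rule — keep one character in every 3, starting at position 2 (positions 2nd, 5th, 8th, ...).
Applying that to "lrkpezsfgw" gives "ref".

ref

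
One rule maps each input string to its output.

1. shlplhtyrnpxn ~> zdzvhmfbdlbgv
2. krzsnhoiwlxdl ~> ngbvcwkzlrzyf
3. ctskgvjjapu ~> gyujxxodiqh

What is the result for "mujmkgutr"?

What's happening: move the first 2 characters to the end (rotate left by 2), then shift every letter 12 places backward in the alphabet (wrapping around).
"mujmkgutr" → "jmkgutrmu" → "xayuihfai".

xayuihfai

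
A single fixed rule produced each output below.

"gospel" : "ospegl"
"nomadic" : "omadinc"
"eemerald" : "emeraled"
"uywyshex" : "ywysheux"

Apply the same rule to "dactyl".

The transformation: swap the first and last characters, then move the first character to the end.
For "dactyl", step one produces "lactyd"; step two turns that into "actydl".

actydl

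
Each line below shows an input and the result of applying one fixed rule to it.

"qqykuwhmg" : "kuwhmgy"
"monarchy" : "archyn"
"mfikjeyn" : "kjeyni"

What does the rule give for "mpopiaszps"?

The rule is to delete the first 2 characters, then move the first character to the end.
Working it through for "mpopiaszps": intermediate "opiaszps", final "piaszpso".

piaszpso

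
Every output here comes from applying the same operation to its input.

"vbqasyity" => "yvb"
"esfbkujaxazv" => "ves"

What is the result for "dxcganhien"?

Looking at the pairs, the operation is to move the first 2 characters to the end (rotate left by 2), then keep only the last 3 characters.
"dxcganhien" → "cganhiendx" → "ndx".

ndx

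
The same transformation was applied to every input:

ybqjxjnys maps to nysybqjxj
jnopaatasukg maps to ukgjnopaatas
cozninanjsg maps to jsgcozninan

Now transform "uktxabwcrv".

crvuktxabw

What's happening: move the last 3 characters to the front (rotate right by 3).
For "uktxabwcrv" the result is "crvuktxabw".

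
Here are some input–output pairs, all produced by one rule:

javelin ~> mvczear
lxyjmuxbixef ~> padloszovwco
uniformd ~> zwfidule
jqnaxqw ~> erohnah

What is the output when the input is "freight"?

vzxykwi

Each output is the input with this applied: shift every letter 9 places backward in the alphabet (wrapping around), then move the first 2 characters to the end (rotate left by 2).
Working it through for "freight": intermediate "wivzxyk", final "vzxykwi".
(Check on "javelin": → "armvcze" → "mvczear" ✓)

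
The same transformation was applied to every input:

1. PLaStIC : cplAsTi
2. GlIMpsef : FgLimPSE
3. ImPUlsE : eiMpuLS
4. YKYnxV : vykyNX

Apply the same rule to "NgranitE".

Rule — flip the case of every letter, then move the last character to the front.
Starting from "NgranitE": after the first operation, "nGRANITe"; after the second, "enGRANIT".

enGRANIT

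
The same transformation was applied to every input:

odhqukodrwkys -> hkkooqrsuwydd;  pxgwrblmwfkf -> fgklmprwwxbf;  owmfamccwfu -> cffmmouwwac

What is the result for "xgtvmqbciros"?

Each output is the input with this applied: sort the characters into alphabetical order, then move the first 2 characters to the end (rotate left by 2).
Working it through for "xgtvmqbciros": intermediate "bcgimoqrstvx", final "gimoqrstvxbc".

gimoqrstvxbc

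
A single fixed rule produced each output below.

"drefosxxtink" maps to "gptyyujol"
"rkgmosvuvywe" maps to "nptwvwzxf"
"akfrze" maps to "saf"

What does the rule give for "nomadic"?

In each case the input is transformed by: delete the first 3 characters, then shift every letter 1 place forward in the alphabet (wrapping around).
Working it through for "nomadic": intermediate "adic", final "bejd".

bejd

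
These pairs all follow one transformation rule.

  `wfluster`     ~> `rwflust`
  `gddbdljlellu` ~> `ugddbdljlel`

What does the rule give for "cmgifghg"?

gcmgifg

In each case the input is transformed by: move the last character to the front, then delete the last character.
"cmgifghg" → "gcmgifgh" → "gcmgifg".
(Check on "gddbdljlellu": → "ugddbdljlell" → "ugddbdljlel" ✓)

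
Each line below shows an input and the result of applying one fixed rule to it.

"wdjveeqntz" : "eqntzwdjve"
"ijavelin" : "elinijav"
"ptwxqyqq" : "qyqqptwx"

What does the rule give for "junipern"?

pernjuni

The transformation: swap the front and back halves of the string.
So "junipern" becomes "pernjuni".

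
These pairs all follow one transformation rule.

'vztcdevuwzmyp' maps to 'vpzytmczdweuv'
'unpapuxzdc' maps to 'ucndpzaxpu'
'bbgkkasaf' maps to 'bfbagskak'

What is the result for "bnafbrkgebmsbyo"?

bonyabfsbmrbkeg

The transformation: take characters alternately from the front and the back (1st, last, 2nd, 2nd-last, ...).
"bnafbrkgebmsbyo" → "bonyabfsbmrbkeg".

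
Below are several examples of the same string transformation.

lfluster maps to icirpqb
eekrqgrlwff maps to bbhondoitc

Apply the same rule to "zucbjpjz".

wrzygmg

The transformation: delete the last character, then shift every letter 3 places backward in the alphabet (wrapping around).
"zucbjpjz" → "zucbjpj" → "wrzygmg".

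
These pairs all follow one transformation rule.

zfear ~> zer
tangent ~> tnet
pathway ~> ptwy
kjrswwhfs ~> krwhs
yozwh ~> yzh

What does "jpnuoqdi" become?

Looking at the pairs, the operation is to keep every other character starting from the first (positions 1st, 3rd, 5th, ...).
On "jpnuoqdi" that produces "jnod".

jnod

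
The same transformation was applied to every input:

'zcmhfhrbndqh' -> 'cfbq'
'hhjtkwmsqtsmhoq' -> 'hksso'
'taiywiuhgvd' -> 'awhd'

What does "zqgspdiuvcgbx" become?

The pattern: keep one character in every 3, starting at position 2 (positions 2nd, 5th, 8th, ...).
Applying that to "zqgspdiuvcgbx" gives "qpug".

qpug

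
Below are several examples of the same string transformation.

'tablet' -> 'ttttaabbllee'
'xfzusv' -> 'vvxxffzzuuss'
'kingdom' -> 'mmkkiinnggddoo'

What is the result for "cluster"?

What's happening: double every character, then move the last 2 characters to the front (rotate right by 2).
Starting from "cluster": after the first operation, "cclluusstteerr"; after the second, "rrcclluussttee".

rrcclluussttee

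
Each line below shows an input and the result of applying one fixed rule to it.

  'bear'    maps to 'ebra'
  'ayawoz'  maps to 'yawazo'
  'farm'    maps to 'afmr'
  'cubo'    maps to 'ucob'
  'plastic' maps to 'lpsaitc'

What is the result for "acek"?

Each output is the input with this applied: swap each adjacent pair of characters (1↔2, 3↔4, ...).
For "acek" the result is "cake".

cake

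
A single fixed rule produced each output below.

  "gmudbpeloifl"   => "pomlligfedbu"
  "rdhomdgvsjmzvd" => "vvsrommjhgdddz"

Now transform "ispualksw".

ussplkiaw

In each case the input is transformed by: sort the characters into reverse alphabetical order, then move the first character to the end.
On "ispualksw": the first step gives "wussplkia", and the second then gives "ussplkiaw".
(Check on "gmudbpeloifl": → "upomlligfedb" → "pomlligfedbu" ✓)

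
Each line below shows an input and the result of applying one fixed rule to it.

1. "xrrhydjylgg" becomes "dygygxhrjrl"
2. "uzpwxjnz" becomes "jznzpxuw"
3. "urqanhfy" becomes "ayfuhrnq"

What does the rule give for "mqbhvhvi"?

bvhvhqim

Rule — sort the characters into alphabetical order, then take characters alternately from the front and the back (1st, last, 2nd, 2nd-last, ...).
For "mqbhvhvi" the result is "bvhvhqim".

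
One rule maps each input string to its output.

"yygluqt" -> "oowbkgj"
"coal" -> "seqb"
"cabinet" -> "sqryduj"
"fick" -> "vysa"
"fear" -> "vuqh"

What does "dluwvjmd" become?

tbkmlzct

The rule is to shift every letter 10 places backward in the alphabet (wrapping around).
"dluwvjmd" → "tbkmlzct".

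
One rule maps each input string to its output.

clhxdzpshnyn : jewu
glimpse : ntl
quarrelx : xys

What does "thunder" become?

Rule — shift every letter 7 places forward in the alphabet (wrapping around), then keep one character in every 3, starting at position 1 (positions 1st, 4th, 7th, ...).
Starting from "thunder": after the first operation, "aobukly"; after the second, "auy".

auy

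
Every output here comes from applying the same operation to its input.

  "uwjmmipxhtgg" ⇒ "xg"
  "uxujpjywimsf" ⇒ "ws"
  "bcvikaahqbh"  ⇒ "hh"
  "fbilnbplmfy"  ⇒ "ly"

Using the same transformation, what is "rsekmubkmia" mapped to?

ka

The rule is to keep one character in every 3, starting at position 2 (positions 2nd, 5th, 8th, ...), then delete the first 2 characters.
On "rsekmubkmia" that produces "ka".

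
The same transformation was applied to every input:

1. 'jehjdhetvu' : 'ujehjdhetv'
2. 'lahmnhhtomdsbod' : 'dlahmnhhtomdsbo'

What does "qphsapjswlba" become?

aqphsapjswlb

In each case the input is transformed by: move the last character to the front.
"qphsapjswlba" → "aqphsapjswlb".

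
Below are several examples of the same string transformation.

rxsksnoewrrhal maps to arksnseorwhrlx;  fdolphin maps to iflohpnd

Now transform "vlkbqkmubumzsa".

svbkkqumubzmal

The pattern: swap each adjacent pair of characters (1↔2, 3↔4, ...), then swap the first and last characters.
For "vlkbqkmubumzsa" the result is "svbkkqumubzmal".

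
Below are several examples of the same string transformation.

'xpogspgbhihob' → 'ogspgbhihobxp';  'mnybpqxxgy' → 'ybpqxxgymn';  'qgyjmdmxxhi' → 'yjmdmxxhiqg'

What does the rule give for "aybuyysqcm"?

The transformation: move the first 2 characters to the end (rotate left by 2).
"aybuyysqcm" → "buyysqcmay".

buyysqcmay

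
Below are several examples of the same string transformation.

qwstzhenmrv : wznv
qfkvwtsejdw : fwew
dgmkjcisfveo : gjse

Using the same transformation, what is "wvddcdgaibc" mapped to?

The transformation: keep one character in every 3, starting at position 2 (positions 2nd, 5th, 8th, ...).
Doing the same to "wvddcdgaibc": "vcac".

vcac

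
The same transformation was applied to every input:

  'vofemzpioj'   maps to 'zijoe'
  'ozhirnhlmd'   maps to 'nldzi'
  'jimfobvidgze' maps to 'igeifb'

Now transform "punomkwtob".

ktbuo

The pattern: keep every other character starting from the second (positions 2nd, 4th, 6th, ...), then move the last 3 characters to the front (rotate right by 3).
Starting from "punomkwtob": after the first operation, "uoktb"; after the second, "ktbuo".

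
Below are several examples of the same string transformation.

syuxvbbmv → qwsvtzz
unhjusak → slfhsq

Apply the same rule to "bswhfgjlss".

zqufdehj

In each case the input is transformed by: shift every letter 2 places backward in the alphabet (wrapping around), then delete the last 2 characters.
For "bswhfgjlss", step one produces "zqufdehjqq"; step two turns that into "zqufdehj".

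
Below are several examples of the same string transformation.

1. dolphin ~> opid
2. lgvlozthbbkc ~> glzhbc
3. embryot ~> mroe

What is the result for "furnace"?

The rule is to move the first character to the end, then keep every other character starting from the first (positions 1st, 3rd, 5th, ...).
On "furnace": the first step gives "urnacef", and the second then gives "uncf".

uncf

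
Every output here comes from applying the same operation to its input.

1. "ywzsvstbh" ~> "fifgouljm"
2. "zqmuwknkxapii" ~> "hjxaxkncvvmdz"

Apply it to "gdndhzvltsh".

The rule is to shift every letter 13 places forward in the alphabet (wrapping around) — i.e. ROT13, then move the first 3 characters to the end (rotate left by 3).
For "gdndhzvltsh", step one produces "tqaqumiygfu"; step two turns that into "qumiygfutqa".

qumiygfutqa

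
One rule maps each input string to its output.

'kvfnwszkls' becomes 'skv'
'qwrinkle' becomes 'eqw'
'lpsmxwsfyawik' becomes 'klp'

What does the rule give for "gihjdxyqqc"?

What's happening: move the first 2 characters to the end (rotate left by 2), then keep only the last 3 characters.
Starting from "gihjdxyqqc": after the first operation, "hjdxyqqcgi"; after the second, "cgi".
(Check on "qwrinkle": → "rinkleqw" → "eqw" ✓)

cgi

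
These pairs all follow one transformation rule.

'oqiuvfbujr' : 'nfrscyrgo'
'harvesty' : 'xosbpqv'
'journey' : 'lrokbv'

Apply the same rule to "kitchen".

fqzebk

The pattern: shift every letter 3 places backward in the alphabet (wrapping around), then delete the first character.
On "kitchen": the first step gives "hfqzebk", and the second then gives "fqzebk".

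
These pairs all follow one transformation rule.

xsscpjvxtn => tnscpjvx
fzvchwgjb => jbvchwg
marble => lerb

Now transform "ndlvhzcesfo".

The transformation: delete the first 2 characters, then move the last 2 characters to the front (rotate right by 2).
On "ndlvhzcesfo": the first step gives "lvhzcesfo", and the second then gives "folvhzces".

folvhzces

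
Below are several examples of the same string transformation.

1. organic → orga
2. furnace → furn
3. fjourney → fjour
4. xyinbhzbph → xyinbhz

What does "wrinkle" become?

wrin

The rule is to delete the last 3 characters.
On "wrinkle" that produces "wrin".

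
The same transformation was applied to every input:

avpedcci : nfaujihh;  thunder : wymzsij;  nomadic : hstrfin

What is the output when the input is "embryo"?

tjrgwd

Looking at the pairs, the operation is to shift every letter 5 places forward in the alphabet (wrapping around), then move the last character to the front.
Applying that to "embryo" gives "tjrgwd".
(Check on "thunder": → "ymzsijw" → "wymzsij" ✓)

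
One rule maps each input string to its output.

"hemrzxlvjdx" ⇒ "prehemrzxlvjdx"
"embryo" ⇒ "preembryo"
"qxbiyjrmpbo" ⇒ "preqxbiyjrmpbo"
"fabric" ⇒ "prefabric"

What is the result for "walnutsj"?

In each case the input is transformed by: prepend "pre".
So "walnutsj" becomes "prewalnutsj".

prewalnutsj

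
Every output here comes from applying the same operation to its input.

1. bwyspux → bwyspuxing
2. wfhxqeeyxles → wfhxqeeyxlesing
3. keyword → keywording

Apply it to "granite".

The rule is to append "ing".
So "granite" becomes "graniteing".

graniteing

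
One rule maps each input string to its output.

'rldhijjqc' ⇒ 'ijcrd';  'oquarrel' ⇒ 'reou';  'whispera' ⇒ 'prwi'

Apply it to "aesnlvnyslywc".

The transformation: keep every other character starting from the first (positions 1st, 3rd, 5th, ...), then move the first 2 characters to the end (rotate left by 2).
Applying that to "aesnlvnyslywc" gives "lnsycas".

lnsycas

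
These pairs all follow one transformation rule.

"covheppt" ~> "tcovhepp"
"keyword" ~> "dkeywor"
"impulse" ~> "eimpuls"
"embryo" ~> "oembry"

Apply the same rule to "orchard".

dorchar

What's happening: move the last character to the front.
On "orchard" that produces "dorchar".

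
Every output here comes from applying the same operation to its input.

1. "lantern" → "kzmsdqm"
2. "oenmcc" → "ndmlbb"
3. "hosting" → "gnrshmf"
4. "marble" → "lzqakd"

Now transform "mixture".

Looking at the pairs, the operation is to shift every letter 1 place backward in the alphabet (wrapping around).
For "mixture" the result is "lhwstqd".

lhwstqd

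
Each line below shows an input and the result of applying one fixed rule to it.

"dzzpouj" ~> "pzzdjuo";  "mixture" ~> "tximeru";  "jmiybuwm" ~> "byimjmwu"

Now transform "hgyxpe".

What's happening: reverse the string, then move the first 3 characters to the end (rotate left by 3).
On "hgyxpe": the first step gives "epxygh", and the second then gives "yghepx".

yghepx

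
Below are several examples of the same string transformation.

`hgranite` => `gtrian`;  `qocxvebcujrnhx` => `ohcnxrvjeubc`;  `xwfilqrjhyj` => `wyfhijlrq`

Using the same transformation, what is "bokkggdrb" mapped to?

orkdkgg

Each output is the input with this applied: take characters alternately from the front and the back (1st, last, 2nd, 2nd-last, ...), then delete the first 2 characters.
Applying both steps to "bokkggdrb": "bborkdkgg", then "orkdkgg".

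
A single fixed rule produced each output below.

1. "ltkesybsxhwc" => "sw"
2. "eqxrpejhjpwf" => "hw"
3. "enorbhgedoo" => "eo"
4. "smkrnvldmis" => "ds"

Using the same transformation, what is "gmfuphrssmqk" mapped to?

sq

What's happening: keep one character in every 3, starting at position 2 (positions 2nd, 5th, 8th, ...), then keep only the last 2 characters.
Working it through for "gmfuphrssmqk": intermediate "mpsq", final "sq".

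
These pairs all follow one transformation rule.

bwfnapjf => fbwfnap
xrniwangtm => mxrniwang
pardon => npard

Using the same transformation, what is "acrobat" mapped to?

The pattern: move the last character to the front, then delete the last character.
"acrobat" → "tacroba" → "tacrob".

tacrob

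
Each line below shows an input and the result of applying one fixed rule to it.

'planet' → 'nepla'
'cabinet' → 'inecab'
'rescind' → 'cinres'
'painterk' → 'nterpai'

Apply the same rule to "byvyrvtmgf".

The pattern: delete the last character, then move the first 3 characters to the end (rotate left by 3).
Applying both steps to "byvyrvtmgf": "byvyrvtmg", then "yrvtmgbyv".

yrvtmgbyv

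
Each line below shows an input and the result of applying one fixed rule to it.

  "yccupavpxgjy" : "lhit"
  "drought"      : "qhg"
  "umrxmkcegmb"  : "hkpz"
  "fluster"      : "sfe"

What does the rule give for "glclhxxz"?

tyk

Rule — shift every letter 13 places forward in the alphabet (wrapping around) — i.e. ROT13, then keep one character in every 3, starting at position 1 (positions 1st, 4th, 7th, ...).
Doing the same to "glclhxxz": "tyk".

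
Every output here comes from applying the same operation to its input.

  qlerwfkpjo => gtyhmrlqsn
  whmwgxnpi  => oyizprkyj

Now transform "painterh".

kpvgtjrc

What's happening: move the first 2 characters to the end (rotate left by 2), then shift every letter 2 places forward in the alphabet (wrapping around).
"painterh" → "kpvgtjrc".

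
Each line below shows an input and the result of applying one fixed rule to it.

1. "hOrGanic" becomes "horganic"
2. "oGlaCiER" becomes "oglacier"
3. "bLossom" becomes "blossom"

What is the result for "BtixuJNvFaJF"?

btixujnvfajf

What's happening: convert every letter to lowercase.
So "BtixuJNvFaJF" becomes "btixujnvfajf".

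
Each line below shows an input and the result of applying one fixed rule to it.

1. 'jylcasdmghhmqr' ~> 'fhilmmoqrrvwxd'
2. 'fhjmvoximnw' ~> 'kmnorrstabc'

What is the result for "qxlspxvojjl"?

ooqqtuvxacc

Looking at the pairs, the operation is to sort the characters into alphabetical order, then shift every letter 5 places forward in the alphabet (wrapping around).
Applying both steps to "qxlspxvojjl": "jjllopqsvxx", then "ooqqtuvxacc".
(Check on "fhjmvoximnw": → "fhijmmnovwx" → "kmnorrstabc" ✓)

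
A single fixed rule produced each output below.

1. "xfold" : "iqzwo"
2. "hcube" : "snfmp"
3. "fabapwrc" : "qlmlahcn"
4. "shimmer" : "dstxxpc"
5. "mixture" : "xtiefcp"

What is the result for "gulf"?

rfwq

The pattern: shift every letter 11 places forward in the alphabet (wrapping around).
Applying that to "gulf" gives "rfwq".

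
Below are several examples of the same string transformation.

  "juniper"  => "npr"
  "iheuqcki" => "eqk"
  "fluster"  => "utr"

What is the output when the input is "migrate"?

Rule — delete the first 2 characters, then keep every other character starting from the first (positions 1st, 3rd, 5th, ...).
Starting from "migrate": after the first operation, "grate"; after the second, "gae".

gae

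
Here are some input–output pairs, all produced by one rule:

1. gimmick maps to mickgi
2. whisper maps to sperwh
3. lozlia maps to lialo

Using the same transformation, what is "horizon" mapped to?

In each case the input is transformed by: move the first 2 characters to the end (rotate left by 2), then delete the first character.
Starting from "horizon": after the first operation, "rizonho"; after the second, "izonho".
(Check on "whisper": → "isperwh" → "sperwh" ✓)

izonho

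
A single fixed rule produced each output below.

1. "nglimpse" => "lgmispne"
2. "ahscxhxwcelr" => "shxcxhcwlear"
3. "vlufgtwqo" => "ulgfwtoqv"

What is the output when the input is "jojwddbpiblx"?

The rule is to move the first character to the end, then swap each adjacent pair of characters (1↔2, 3↔4, ...).
For "jojwddbpiblx", step one produces "ojwddbpiblxj"; step two turns that into "jodwbdiplbjx".

jodwbdiplbjx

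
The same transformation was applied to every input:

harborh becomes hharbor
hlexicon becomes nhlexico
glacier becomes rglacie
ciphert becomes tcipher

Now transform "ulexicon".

nulexico

Each output is the input with this applied: move the last character to the front.
On "ulexicon" that produces "nulexico".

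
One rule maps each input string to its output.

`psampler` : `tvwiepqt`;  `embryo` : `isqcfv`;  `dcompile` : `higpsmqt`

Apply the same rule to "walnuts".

awexpyr

The transformation: take characters alternately from the front and the back (1st, last, 2nd, 2nd-last, ...), then shift every letter 4 places forward in the alphabet (wrapping around).
Applying both steps to "walnuts": "wsatlun", then "awexpyr".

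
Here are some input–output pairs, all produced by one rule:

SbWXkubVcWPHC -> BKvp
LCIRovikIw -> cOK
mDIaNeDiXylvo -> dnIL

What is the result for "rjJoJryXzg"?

Rule — keep one character in every 3, starting at position 2 (positions 2nd, 5th, 8th, ...), then flip the case of every letter.
Applying both steps to "rjJoJryXzg": "jJX", then "Jjx".

Jjx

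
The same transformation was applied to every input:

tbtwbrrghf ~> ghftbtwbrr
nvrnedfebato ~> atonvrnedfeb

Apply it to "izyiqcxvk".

Looking at the pairs, the operation is to move the last 3 characters to the front (rotate right by 3).
"izyiqcxvk" → "xvkizyiqc".

xvkizyiqc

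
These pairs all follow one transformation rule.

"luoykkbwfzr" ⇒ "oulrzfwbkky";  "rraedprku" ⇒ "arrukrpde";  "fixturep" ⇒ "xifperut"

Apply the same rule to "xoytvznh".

yoxhnzvt

What's happening: move the first 3 characters to the end (rotate left by 3), then reverse the string.
On "xoytvznh": the first step gives "tvznhxoy", and the second then gives "yoxhnzvt".
(Check on "luoykkbwfzr": → "ykkbwfzrluo" → "oulrzfwbkky" ✓)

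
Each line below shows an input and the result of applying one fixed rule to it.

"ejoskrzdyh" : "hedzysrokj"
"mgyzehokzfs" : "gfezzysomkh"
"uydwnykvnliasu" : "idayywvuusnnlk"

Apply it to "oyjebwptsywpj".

jebyywwtsppoj

In each case the input is transformed by: sort the characters into reverse alphabetical order, then move the last 3 characters to the front (rotate right by 3).
For "oyjebwptsywpj", step one produces "yywwtsppojjeb"; step two turns that into "jebyywwtsppoj".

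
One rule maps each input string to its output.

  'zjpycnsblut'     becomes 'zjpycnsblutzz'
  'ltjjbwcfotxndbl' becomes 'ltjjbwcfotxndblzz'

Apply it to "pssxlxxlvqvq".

pssxlxxlvqvqzz

Each output is the input with this applied: append "zz".
On "pssxlxxlvqvq" that produces "pssxlxxlvqvqzz".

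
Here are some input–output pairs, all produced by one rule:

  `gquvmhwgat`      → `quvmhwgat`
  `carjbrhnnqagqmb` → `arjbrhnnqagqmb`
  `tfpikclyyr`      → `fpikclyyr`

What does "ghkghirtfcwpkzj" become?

hkghirtfcwpkzj

Each output is the input with this applied: delete the first character.
Doing the same to "ghkghirtfcwpkzj": "hkghirtfcwpkzj".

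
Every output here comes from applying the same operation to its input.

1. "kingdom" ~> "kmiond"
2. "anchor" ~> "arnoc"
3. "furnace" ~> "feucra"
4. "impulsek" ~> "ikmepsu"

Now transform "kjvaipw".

Looking at the pairs, the operation is to take characters alternately from the front and the back (1st, last, 2nd, 2nd-last, ...), then delete the last character.
Working it through for "kjvaipw": intermediate "kwjpvia", final "kwjpvi".

kwjpvi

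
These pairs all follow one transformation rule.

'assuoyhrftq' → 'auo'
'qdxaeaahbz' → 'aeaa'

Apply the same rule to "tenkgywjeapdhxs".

What's happening: keep only the vowels.
Doing the same to "tenkgywjeapdhxs": "eea".

eea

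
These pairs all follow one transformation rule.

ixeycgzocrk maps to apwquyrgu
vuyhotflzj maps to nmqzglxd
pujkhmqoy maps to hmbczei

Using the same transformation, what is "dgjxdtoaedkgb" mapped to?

The pattern: delete the last 2 characters, then shift every letter 8 places backward in the alphabet (wrapping around).
Applying both steps to "dgjxdtoaedkgb": "dgjxdtoaedk", then "vybpvlgswvc".

vybpvlgswvc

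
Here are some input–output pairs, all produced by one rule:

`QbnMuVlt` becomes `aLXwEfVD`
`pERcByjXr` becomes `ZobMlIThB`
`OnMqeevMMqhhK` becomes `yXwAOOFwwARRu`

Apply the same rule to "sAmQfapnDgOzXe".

The pattern: shift every letter 10 places forward in the alphabet (wrapping around), then flip the case of every letter.
Applying both steps to "sAmQfapnDgOzXe": "cKwApkzxNqYjHo", then "CkWaPKZXnQyJhO".

CkWaPKZXnQyJhO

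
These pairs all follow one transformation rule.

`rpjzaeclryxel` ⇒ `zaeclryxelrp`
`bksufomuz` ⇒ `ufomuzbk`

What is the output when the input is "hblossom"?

Rule — move the first 2 characters to the end (rotate left by 2), then delete the first character.
Starting from "hblossom": after the first operation, "lossomhb"; after the second, "ossomhb".

ossomhb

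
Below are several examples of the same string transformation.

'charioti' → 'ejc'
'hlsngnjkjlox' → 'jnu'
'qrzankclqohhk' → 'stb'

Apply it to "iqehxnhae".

The transformation: shift every letter 2 places forward in the alphabet (wrapping around), then keep only the first 3 characters.
For "iqehxnhae", step one produces "ksgjzpjcg"; step two turns that into "ksg".

ksg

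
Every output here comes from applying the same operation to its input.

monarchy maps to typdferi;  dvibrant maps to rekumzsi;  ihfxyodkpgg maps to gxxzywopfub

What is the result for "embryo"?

Rule — move the last 3 characters to the front (rotate right by 3), then shift every letter 9 places backward in the alphabet (wrapping around).
For "embryo", step one produces "ryoemb"; step two turns that into "ipfvds".

ipfvds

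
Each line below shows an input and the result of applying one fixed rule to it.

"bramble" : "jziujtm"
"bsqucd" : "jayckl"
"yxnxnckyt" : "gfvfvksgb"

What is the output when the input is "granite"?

What's happening: shift every letter 8 places forward in the alphabet (wrapping around).
So "granite" becomes "ozivqbm".

ozivqbm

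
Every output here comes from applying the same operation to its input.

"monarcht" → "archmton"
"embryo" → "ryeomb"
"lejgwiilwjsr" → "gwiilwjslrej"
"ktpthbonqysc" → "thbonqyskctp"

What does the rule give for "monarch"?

The rule is to swap the first and last characters, then move the first 3 characters to the end (rotate left by 3).
"monarch" → "honarcm" → "arcmhon".

arcmhon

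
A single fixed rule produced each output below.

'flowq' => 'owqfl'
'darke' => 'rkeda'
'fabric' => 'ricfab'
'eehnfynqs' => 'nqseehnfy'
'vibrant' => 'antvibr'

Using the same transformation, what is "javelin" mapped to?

linjave

Rule — move the last 3 characters to the front (rotate right by 3).
So "javelin" becomes "linjave".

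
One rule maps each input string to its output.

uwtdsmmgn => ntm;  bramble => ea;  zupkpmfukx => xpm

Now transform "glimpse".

ei

The transformation: move the last 2 characters to the front (rotate right by 2), then keep one character in every 3, starting at position 2 (positions 2nd, 5th, 8th, ...).
Applying both steps to "glimpse": "seglimp", then "ei".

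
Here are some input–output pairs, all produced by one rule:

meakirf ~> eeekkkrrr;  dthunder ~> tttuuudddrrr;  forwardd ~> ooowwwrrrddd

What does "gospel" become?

oooppplll

Rule — keep every other character starting from the second (positions 2nd, 4th, 6th, ...), then repeat every character 3 times.
For "gospel", step one produces "opl"; step two turns that into "oooppplll".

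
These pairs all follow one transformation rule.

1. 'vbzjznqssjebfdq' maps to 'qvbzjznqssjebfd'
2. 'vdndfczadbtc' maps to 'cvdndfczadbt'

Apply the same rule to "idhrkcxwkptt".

tidhrkcxwkpt

Each output is the input with this applied: move the last character to the front.
For "idhrkcxwkptt" the result is "tidhrkcxwkpt".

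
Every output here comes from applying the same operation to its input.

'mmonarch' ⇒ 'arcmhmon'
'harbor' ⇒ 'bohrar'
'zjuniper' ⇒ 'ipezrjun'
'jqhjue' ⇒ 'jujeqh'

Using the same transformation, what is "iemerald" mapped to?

ralideme

Each output is the input with this applied: swap the first and last characters, then swap the front and back halves of the string.
Applying both steps to "iemerald": "demerali", then "ralideme".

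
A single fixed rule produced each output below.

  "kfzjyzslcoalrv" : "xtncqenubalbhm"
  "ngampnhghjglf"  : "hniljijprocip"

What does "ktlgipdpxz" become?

bzrfrkinvm

Looking at the pairs, the operation is to reverse the string, then shift every letter 2 places forward in the alphabet (wrapping around).
On "ktlgipdpxz": the first step gives "zxpdpigltk", and the second then gives "bzrfrkinvm".
(Check on "ngampnhghjglf": → "flgjhghnpmagn" → "hniljijprocip" ✓)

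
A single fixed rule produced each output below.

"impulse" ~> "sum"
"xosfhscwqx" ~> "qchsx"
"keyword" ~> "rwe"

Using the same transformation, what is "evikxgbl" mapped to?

The pattern: reverse the string, then keep every other character starting from the second (positions 2nd, 4th, 6th, ...).
Working it through for "evikxgbl": intermediate "lbgxkive", final "bxie".

bxie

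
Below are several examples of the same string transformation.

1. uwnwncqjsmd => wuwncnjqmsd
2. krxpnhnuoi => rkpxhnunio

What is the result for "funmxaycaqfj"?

Each output is the input with this applied: swap each adjacent pair of characters (1↔2, 3↔4, ...).
Doing the same to "funmxaycaqfj": "ufmnaxcyqajf".

ufmnaxcyqajf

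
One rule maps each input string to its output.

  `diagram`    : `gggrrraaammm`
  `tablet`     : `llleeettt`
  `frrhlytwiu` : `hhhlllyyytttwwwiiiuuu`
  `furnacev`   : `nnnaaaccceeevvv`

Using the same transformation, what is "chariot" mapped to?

rrriiiooottt

What's happening: delete the first 3 characters, then repeat every character 3 times.
"chariot" → "riot" → "rrriiiooottt".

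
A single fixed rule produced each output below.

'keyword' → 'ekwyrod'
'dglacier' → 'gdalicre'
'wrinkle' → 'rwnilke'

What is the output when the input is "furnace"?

The pattern: swap each adjacent pair of characters (1↔2, 3↔4, ...).
For "furnace" the result is "ufnrcae".

ufnrcae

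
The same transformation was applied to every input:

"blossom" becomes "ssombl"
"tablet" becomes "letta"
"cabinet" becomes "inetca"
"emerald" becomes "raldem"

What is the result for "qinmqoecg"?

The transformation: move the first 2 characters to the end (rotate left by 2), then delete the first character.
For "qinmqoecg", step one produces "nmqoecgqi"; step two turns that into "mqoecgqi".

mqoecgqi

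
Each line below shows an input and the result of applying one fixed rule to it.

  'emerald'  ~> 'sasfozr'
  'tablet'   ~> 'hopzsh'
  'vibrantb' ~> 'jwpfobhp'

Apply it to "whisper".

kvwgdsf

In each case the input is transformed by: shift every letter 12 places backward in the alphabet (wrapping around).
On "whisper" that produces "kvwgdsf".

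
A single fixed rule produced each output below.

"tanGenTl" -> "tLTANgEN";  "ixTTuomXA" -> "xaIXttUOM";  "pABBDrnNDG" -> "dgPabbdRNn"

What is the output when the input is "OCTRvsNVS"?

vsoctrVSn

The transformation: flip the case of every letter, then move the last 2 characters to the front (rotate right by 2).
Starting from "OCTRvsNVS": after the first operation, "octrVSnvs"; after the second, "vsoctrVSn".
(Check on "pABBDrnNDG": → "PabbdRNndg" → "dgPabbdRNn" ✓)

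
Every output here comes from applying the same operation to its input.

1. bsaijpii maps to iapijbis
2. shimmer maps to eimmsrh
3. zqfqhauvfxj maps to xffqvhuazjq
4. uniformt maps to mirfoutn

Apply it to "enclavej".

The pattern: take characters alternately from the front and the back (1st, last, 2nd, 2nd-last, ...), then move the first 3 characters to the end (rotate left by 3).
On "enclavej": the first step gives "ejnecvla", and the second then gives "ecvlaejn".

ecvlaejn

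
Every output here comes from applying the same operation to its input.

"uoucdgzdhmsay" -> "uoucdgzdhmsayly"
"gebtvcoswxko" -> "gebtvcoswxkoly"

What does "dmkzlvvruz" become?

The rule is to append "ly".
For "dmkzlvvruz" the result is "dmkzlvvruzly".

dmkzlvvruzly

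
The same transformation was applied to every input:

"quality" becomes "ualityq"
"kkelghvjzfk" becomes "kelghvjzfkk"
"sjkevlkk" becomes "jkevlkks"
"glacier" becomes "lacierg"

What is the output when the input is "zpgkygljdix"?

Rule — move the first character to the end.
"zpgkygljdix" → "pgkygljdixz".

pgkygljdixz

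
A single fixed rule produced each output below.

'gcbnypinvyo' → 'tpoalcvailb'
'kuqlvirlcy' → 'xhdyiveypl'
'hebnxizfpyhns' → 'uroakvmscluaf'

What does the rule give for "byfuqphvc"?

The rule is to shift every letter 13 places forward in the alphabet (wrapping around) — i.e. ROT13.
On "byfuqphvc" that produces "olshdcuip".

olshdcuip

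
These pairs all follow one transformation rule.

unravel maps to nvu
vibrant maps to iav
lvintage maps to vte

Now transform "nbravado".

The pattern: move the first character to the end, then keep one character in every 3, starting at position 1 (positions 1st, 4th, 7th, ...).
Working it through for "nbravado": intermediate "bravadon", final "bvo".

bvo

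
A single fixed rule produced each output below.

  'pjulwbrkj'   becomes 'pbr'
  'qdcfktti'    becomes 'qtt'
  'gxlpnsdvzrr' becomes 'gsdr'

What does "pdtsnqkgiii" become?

pqki

The transformation: swap each adjacent pair of characters (1↔2, 3↔4, ...), then keep one character in every 3, starting at position 2 (positions 2nd, 5th, 8th, ...).
Doing the same to "pdtsnqkgiii": "pqki".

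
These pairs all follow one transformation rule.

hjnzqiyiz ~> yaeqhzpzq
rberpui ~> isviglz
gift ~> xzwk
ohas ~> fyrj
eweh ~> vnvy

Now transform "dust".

The rule is to shift every letter 9 places backward in the alphabet (wrapping around).
For "dust" the result is "uljk".

uljk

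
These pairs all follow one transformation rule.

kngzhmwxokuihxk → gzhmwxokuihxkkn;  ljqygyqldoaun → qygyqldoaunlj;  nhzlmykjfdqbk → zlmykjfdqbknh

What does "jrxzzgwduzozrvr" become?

The pattern: move the first 2 characters to the end (rotate left by 2).
So "jrxzzgwduzozrvr" becomes "xzzgwduzozrvrjr".

xzzgwduzozrvrjr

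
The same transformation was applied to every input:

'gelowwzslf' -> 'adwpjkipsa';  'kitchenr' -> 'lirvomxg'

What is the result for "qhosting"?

xmrkulsw

Rule — shift every letter 4 places forward in the alphabet (wrapping around), then swap the front and back halves of the string.
Working it through for "qhosting": intermediate "ulswxmrk", final "xmrkulsw".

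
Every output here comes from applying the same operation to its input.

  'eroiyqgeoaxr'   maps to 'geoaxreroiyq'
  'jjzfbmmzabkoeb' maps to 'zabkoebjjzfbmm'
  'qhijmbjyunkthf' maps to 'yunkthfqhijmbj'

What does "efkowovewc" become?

ovewcefkow

Looking at the pairs, the operation is to swap the front and back halves of the string.
On "efkowovewc" that produces "ovewcefkow".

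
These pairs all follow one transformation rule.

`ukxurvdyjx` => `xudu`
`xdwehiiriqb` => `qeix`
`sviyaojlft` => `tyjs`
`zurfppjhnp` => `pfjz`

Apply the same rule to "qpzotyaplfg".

What's happening: keep one character in every 3, starting at position 1 (positions 1st, 4th, 7th, ...), then swap the first and last characters.
"qpzotyaplfg" → "qoaf" → "foaq".
(Check on "ukxurvdyjx": → "uudx" → "xudu" ✓)

foaq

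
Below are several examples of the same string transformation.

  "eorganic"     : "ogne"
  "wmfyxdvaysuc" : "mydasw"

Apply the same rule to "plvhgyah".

Each output is the input with this applied: swap the first and last characters, then keep every other character starting from the second (positions 2nd, 4th, 6th, ...).
Applying that to "plvhgyah" gives "lhyp".
(Check on "wmfyxdvaysuc": → "cmfyxdvaysuw" → "mydasw" ✓)

lhyp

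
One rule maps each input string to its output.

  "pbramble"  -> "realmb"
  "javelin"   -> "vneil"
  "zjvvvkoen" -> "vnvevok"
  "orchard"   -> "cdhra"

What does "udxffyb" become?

Each output is the input with this applied: delete the first 2 characters, then take characters alternately from the front and the back (1st, last, 2nd, 2nd-last, ...).
Applying both steps to "udxffyb": "xffyb", then "xbfyf".

xbfyf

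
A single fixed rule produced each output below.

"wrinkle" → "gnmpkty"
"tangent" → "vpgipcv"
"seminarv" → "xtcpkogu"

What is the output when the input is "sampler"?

tgnrocu

The pattern: shift every letter 2 places forward in the alphabet (wrapping around), then reverse the string.
Working it through for "sampler": intermediate "ucorngt", final "tgnrocu".
(Check on "wrinkle": → "ytkpmng" → "gnmpkty" ✓)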